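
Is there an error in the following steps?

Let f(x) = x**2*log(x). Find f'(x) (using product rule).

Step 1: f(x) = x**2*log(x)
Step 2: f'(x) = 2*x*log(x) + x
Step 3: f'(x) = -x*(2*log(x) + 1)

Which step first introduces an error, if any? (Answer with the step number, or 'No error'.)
Step 3

Step 3 is incorrect due to a sign flip.
The step shows: -x*(2*log(x) + 1)
The correct value should be: x*(2*log(x) + 1)

Explanation: The sign of the whole expression was flipped: the term x*(2*log(x) + 1) was incorrectly written as -x*(2*log(x) + 1)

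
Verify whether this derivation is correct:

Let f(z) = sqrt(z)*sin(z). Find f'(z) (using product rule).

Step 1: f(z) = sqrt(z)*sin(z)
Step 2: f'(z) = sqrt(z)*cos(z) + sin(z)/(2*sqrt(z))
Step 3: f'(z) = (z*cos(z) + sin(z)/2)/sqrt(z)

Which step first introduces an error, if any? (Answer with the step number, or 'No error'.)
No error

All steps in this derivation are correct.
The final answer f'(z) = (z*cos(z) + sin(z)/2)/sqrt(z) is valid.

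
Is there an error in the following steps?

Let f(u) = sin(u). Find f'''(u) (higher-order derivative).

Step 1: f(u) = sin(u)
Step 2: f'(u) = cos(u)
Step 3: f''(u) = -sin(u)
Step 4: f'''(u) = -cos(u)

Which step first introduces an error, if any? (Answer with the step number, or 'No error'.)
No error

All steps in this derivation are correct.
The final answer f'''(u) = -cos(u) is valid.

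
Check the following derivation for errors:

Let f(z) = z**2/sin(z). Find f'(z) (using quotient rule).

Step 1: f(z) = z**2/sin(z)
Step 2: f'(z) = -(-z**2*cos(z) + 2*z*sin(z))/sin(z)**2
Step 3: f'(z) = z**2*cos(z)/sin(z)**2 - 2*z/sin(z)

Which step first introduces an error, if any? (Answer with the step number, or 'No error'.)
Step 2

Step 2 is incorrect due to a sign flip.
The step shows: -(-z**2*cos(z) + 2*z*sin(z))/sin(z)**2
The correct value should be: (-z**2*cos(z) + 2*z*sin(z))/sin(z)**2

Explanation: The sign of the whole expression was flipped: the term (-z**2*cos(z) + 2*z*sin(z))/sin(z)**2 was incorrectly written as -(-z**2*cos(z) + 2*z*sin(z))/sin(z)**2
The later steps are derived from this incorrect expression, so the error originates in Step 2.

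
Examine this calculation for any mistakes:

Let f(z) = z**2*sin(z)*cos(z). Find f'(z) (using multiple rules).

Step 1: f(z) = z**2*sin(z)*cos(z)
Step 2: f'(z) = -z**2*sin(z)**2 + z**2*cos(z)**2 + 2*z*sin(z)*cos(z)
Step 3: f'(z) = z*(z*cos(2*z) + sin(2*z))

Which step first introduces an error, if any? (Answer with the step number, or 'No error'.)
No error

All steps in this derivation are correct.
The final answer f'(z) = z*(z*cos(2*z) + sin(2*z)) is valid.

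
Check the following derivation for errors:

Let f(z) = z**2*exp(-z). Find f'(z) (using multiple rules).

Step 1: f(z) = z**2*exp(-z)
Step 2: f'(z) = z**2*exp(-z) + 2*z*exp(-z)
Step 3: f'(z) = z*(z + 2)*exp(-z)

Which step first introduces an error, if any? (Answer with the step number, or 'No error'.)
Step 2

Step 2 is incorrect due to a sign flip.
The step shows: z**2*exp(-z) + 2*z*exp(-z)
The correct value should be: -z**2*exp(-z) + 2*z*exp(-z)

Explanation: The sign of one term was flipped: the term -z**2*exp(-z) was incorrectly written as z**2*exp(-z)
The later steps are derived from this incorrect expression, so the error originates in Step 2.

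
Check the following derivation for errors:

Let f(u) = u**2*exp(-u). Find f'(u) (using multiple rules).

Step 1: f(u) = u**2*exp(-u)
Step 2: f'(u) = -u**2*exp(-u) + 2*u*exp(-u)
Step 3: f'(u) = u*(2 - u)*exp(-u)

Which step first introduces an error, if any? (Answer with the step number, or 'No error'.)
No error

All steps in this derivation are correct.
The final answer f'(u) = u*(2 - u)*exp(-u) is valid.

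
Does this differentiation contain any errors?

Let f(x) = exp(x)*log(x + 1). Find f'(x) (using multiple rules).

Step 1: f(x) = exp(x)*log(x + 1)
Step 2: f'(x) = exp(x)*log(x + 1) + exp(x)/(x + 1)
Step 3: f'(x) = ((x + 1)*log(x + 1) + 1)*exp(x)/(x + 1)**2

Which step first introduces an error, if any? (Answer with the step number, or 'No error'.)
Step 3

Step 3 is incorrect due to a wrong exponent.
The step shows: ((x + 1)*log(x + 1) + 1)*exp(x)/(x + 1)**2
The correct value should be: ((x + 1)*log(x + 1) + 1)*exp(x)/(x + 1)

Explanation: The exponent -1 on x + 1 was incorrectly written as -2: the term ((x + 1)*log(x + 1) + 1)*exp(x)/(x + 1) was incorrectly written as ((x + 1)*log(x + 1) + 1)*exp(x)/(x + 1)**2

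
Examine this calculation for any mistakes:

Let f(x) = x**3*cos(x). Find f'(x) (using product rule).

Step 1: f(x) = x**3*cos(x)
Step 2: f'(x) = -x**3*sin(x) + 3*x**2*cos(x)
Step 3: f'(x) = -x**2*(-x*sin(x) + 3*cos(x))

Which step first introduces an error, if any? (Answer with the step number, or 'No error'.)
Step 3

Step 3 is incorrect due to a sign flip.
The step shows: -x**2*(-x*sin(x) + 3*cos(x))
The correct value should be: x**2*(-x*sin(x) + 3*cos(x))

Explanation: The sign of the whole expression was flipped: the term x**2*(-x*sin(x) + 3*cos(x)) was incorrectly written as -x**2*(-x*sin(x) + 3*cos(x))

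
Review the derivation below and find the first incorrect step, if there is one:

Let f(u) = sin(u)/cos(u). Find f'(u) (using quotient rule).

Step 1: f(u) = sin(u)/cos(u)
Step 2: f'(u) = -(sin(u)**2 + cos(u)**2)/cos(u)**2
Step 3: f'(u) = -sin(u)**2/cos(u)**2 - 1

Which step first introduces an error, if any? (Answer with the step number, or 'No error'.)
Step 2

Step 2 is incorrect due to a sign flip.
The step shows: -(sin(u)**2 + cos(u)**2)/cos(u)**2
The correct value should be: (sin(u)**2 + cos(u)**2)/cos(u)**2

Explanation: The sign of the whole expression was flipped: the term (sin(u)**2 + cos(u)**2)/cos(u)**2 was incorrectly written as -(sin(u)**2 + cos(u)**2)/cos(u)**2
The later steps are derived from this incorrect expression, so the error originates in Step 2.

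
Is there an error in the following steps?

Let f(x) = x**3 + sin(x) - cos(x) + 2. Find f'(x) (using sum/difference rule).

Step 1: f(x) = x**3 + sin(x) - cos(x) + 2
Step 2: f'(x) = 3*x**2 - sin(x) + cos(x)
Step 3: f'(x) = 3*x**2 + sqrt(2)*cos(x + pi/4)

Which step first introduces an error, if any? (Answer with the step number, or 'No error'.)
Step 2

Step 2 is incorrect due to a sign flip.
The step shows: 3*x**2 - sin(x) + cos(x)
The correct value should be: 3*x**2 + sin(x) + cos(x)

Explanation: The sign of one term was flipped: the term sin(x) was incorrectly written as -sin(x)
The later steps are derived from this incorrect expression, so the error originates in Step 2.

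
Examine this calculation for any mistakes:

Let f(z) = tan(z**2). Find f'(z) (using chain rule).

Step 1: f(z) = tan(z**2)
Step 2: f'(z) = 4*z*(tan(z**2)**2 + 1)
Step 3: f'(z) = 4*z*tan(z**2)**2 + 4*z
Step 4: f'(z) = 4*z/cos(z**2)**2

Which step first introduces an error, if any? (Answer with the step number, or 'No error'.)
Step 2

Step 2 is incorrect due to a wrong coefficient.
The step shows: 4*z*(tan(z**2)**2 + 1)
The correct value should be: 2*z*(tan(z**2)**2 + 1)

Explanation: The coefficient 2 was incorrectly written as 4: the term 2*z*(tan(z**2)**2 + 1) was incorrectly written as 4*z*(tan(z**2)**2 + 1)
The later steps are derived from this incorrect expression, so the error originates in Step 2.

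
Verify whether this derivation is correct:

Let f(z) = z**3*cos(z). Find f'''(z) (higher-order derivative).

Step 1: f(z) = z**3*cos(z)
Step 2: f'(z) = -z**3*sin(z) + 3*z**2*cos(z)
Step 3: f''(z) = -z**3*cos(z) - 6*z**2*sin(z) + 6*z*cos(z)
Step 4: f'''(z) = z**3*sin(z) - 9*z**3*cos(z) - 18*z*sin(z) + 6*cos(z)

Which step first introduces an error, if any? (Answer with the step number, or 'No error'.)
Step 4

Step 4 is incorrect due to a wrong exponent.
The step shows: z**3*sin(z) - 9*z**3*cos(z) - 18*z*sin(z) + 6*cos(z)
The correct value should be: z**3*sin(z) - 9*z**2*cos(z) - 18*z*sin(z) + 6*cos(z)

Explanation: The exponent 2 on z was incorrectly written as 3: the term -9*z**2*cos(z) was incorrectly written as -9*z**3*cos(z)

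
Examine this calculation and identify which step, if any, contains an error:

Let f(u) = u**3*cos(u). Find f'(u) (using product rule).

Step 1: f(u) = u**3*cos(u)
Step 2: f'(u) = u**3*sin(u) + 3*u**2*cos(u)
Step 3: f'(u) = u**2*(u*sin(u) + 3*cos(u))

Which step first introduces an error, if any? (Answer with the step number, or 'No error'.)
Step 2

Step 2 is incorrect due to a sign flip.
The step shows: u**3*sin(u) + 3*u**2*cos(u)
The correct value should be: -u**3*sin(u) + 3*u**2*cos(u)

Explanation: The sign of one term was flipped: the term -u**3*sin(u) was incorrectly written as u**3*sin(u)
The later steps are derived from this incorrect expression, so the error originates in Step 2.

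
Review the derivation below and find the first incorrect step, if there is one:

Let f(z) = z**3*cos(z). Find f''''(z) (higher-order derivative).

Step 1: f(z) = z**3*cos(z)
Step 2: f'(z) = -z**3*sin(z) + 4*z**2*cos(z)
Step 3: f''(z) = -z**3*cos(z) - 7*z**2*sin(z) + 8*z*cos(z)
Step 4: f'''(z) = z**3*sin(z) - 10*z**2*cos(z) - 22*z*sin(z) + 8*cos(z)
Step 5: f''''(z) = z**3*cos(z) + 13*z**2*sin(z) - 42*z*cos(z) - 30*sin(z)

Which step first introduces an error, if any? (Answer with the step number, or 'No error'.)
Step 2

Step 2 is incorrect due to a wrong coefficient.
The step shows: -z**3*sin(z) + 4*z**2*cos(z)
The correct value should be: -z**3*sin(z) + 3*z**2*cos(z)

Explanation: The coefficient 3 was incorrectly written as 4: the term 3*z**2*cos(z) was incorrectly written as 4*z**2*cos(z)
The later steps are derived from this incorrect expression, so the error originates in Step 2.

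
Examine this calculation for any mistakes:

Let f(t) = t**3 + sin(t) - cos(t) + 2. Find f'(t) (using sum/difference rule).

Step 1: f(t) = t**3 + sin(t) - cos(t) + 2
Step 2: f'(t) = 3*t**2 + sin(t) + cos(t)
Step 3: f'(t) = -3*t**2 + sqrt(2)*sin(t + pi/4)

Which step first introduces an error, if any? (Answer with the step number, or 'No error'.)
Step 3

Step 3 is incorrect due to a sign flip.
The step shows: -3*t**2 + sqrt(2)*sin(t + pi/4)
The correct value should be: 3*t**2 + sqrt(2)*sin(t + pi/4)

Explanation: The sign of one term was flipped: the term 3*t**2 was incorrectly written as -3*t**2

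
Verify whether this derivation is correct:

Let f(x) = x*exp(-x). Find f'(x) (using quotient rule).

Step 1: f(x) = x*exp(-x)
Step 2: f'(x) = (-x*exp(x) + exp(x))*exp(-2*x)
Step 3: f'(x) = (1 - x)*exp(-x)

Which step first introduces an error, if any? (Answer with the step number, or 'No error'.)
No error

All steps in this derivation are correct.
The final answer f'(x) = (1 - x)*exp(-x) is valid.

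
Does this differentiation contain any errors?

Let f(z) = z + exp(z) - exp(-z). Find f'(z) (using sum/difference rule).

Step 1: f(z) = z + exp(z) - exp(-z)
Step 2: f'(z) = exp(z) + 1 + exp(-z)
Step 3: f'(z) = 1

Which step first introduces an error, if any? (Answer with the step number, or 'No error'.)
Step 3

Step 3 is incorrect due to a dropped term.
The step shows: 1
The correct value should be: 2*cosh(z) + 1

Explanation: A term was dropped: the term 2*cosh(z) was incorrectly omitted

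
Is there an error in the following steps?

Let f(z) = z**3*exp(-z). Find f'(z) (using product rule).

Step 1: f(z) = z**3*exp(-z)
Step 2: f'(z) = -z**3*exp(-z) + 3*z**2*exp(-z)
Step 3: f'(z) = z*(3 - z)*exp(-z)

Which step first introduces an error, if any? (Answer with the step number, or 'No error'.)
Step 3

Step 3 is incorrect due to a wrong exponent.
The step shows: z*(3 - z)*exp(-z)
The correct value should be: z**2*(3 - z)*exp(-z)

Explanation: The exponent 2 on z was incorrectly written as 1: the term z**2*(3 - z)*exp(-z) was incorrectly written as z*(3 - z)*exp(-z)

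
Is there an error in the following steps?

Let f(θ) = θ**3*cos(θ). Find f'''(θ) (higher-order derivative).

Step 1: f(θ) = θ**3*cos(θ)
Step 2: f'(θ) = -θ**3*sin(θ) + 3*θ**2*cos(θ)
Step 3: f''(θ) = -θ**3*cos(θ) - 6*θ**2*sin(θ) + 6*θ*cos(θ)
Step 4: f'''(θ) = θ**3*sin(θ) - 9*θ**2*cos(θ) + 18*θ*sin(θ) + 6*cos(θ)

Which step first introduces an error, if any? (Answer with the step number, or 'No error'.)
Step 4

Step 4 is incorrect due to a sign flip.
The step shows: θ**3*sin(θ) - 9*θ**2*cos(θ) + 18*θ*sin(θ) + 6*cos(θ)
The correct value should be: θ**3*sin(θ) - 9*θ**2*cos(θ) - 18*θ*sin(θ) + 6*cos(θ)

Explanation: The sign of one term was flipped: the term -18*θ*sin(θ) was incorrectly written as 18*θ*sin(θ)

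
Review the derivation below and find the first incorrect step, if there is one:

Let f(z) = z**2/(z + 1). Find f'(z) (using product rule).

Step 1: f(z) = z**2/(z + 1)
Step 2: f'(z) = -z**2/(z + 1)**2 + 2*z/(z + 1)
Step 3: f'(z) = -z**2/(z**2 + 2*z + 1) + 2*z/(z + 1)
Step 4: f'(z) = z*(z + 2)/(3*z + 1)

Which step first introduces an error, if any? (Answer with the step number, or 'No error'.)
Step 4

Step 4 is incorrect due to a wrong exponent.
The step shows: z*(z + 2)/(3*z + 1)
The correct value should be: z*(z + 2)/(z**2 + 2*z + 1)

Explanation: The exponent 2 on z was incorrectly written as 1: the term z*(z + 2)/(z**2 + 2*z + 1) was incorrectly written as z*(z + 2)/(3*z + 1)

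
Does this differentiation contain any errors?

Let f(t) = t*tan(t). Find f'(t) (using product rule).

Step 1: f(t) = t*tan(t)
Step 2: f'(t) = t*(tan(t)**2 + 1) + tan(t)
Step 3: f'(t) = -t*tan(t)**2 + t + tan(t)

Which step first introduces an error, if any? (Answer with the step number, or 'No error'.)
Step 3

Step 3 is incorrect due to a sign flip.
The step shows: -t*tan(t)**2 + t + tan(t)
The correct value should be: t*tan(t)**2 + t + tan(t)

Explanation: The sign of one term was flipped: the term t*tan(t)**2 was incorrectly written as -t*tan(t)**2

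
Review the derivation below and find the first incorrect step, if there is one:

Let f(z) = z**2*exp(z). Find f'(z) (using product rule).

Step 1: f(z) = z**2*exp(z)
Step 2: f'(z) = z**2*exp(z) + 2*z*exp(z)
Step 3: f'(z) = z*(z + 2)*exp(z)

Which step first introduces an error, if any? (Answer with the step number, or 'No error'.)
No error

All steps in this derivation are correct.
The final answer f'(z) = z*(z + 2)*exp(z) is valid.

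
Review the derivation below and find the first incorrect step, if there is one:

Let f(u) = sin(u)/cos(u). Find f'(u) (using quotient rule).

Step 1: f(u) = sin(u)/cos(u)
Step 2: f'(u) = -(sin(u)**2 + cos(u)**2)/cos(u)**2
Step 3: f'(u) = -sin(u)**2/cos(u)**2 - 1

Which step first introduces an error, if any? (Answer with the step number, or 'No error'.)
Step 2

Step 2 is incorrect due to a sign flip.
The step shows: -(sin(u)**2 + cos(u)**2)/cos(u)**2
The correct value should be: (sin(u)**2 + cos(u)**2)/cos(u)**2

Explanation: The sign of the whole expression was flipped: the term (sin(u)**2 + cos(u)**2)/cos(u)**2 was incorrectly written as -(sin(u)**2 + cos(u)**2)/cos(u)**2
The later steps are derived from this incorrect expression, so the error originates in Step 2.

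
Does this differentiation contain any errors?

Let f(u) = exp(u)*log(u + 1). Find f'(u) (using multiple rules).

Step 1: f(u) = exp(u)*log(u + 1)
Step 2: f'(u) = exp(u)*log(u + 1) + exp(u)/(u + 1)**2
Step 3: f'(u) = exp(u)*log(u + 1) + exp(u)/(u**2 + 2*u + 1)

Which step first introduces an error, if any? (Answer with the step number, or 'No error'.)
Step 2

Step 2 is incorrect due to a wrong exponent.
The step shows: exp(u)*log(u + 1) + exp(u)/(u + 1)**2
The correct value should be: exp(u)*log(u + 1) + exp(u)/(u + 1)

Explanation: The exponent -1 on u + 1 was incorrectly written as -2: the term exp(u)/(u + 1) was incorrectly written as exp(u)/(u + 1)**2
The later steps are derived from this incorrect expression, so the error originates in Step 2.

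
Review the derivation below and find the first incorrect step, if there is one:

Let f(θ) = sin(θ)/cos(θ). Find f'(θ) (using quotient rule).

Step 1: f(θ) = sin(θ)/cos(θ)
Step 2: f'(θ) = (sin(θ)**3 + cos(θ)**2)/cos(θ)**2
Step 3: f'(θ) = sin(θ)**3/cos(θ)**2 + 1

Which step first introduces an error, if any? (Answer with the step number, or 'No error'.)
Step 2

Step 2 is incorrect due to a wrong exponent.
The step shows: (sin(θ)**3 + cos(θ)**2)/cos(θ)**2
The correct value should be: (sin(θ)**2 + cos(θ)**2)/cos(θ)**2

Explanation: The exponent 2 on sin(θ) was incorrectly written as 3: the term (sin(θ)**2 + cos(θ)**2)/cos(θ)**2 was incorrectly written as (sin(θ)**3 + cos(θ)**2)/cos(θ)**2
The later steps are derived from this incorrect expression, so the error originates in Step 2.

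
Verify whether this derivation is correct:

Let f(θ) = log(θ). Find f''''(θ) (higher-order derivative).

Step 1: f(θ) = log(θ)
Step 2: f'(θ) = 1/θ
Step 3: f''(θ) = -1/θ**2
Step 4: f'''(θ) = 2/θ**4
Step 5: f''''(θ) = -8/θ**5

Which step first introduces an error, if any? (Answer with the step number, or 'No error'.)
Step 4

Step 4 is incorrect due to a wrong exponent.
The step shows: 2/θ**4
The correct value should be: 2/θ**3

Explanation: The exponent -3 on θ was incorrectly written as -4: the term 2/θ**3 was incorrectly written as 2/θ**4
The later steps are derived from this incorrect expression, so the error originates in Step 4.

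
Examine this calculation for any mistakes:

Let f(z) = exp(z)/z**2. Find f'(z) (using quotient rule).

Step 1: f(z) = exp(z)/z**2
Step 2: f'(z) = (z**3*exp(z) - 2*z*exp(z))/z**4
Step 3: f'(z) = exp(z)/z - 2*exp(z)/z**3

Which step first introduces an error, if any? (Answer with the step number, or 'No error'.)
Step 2

Step 2 is incorrect due to a wrong exponent.
The step shows: (z**3*exp(z) - 2*z*exp(z))/z**4
The correct value should be: (z**2*exp(z) - 2*z*exp(z))/z**4

Explanation: The exponent 2 on z was incorrectly written as 3: the term (z**2*exp(z) - 2*z*exp(z))/z**4 was incorrectly written as (z**3*exp(z) - 2*z*exp(z))/z**4
The later steps are derived from this incorrect expression, so the error originates in Step 2.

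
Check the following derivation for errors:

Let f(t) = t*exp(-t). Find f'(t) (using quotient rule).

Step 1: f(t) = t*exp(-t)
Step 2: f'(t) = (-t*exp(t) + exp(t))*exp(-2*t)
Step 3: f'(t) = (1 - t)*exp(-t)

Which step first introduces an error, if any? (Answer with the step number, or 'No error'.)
No error

All steps in this derivation are correct.
The final answer f'(t) = (1 - t)*exp(-t) is valid.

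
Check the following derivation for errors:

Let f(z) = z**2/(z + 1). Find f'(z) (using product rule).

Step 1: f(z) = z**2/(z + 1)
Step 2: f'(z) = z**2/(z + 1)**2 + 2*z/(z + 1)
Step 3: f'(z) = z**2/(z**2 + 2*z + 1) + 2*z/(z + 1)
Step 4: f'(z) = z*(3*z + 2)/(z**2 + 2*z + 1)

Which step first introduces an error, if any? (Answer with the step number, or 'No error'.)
Step 2

Step 2 is incorrect due to a sign flip.
The step shows: z**2/(z + 1)**2 + 2*z/(z + 1)
The correct value should be: -z**2/(z + 1)**2 + 2*z/(z + 1)

Explanation: The sign of one term was flipped: the term -z**2/(z + 1)**2 was incorrectly written as z**2/(z + 1)**2
The later steps are derived from this incorrect expression, so the error originates in Step 2.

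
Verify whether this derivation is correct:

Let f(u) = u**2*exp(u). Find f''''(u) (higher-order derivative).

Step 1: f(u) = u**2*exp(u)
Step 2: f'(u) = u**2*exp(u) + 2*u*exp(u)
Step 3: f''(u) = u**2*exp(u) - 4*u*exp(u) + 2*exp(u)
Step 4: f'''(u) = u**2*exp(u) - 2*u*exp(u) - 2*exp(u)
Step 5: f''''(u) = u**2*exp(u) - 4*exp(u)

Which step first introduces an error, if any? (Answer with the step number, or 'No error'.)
Step 3

Step 3 is incorrect due to a sign flip.
The step shows: u**2*exp(u) - 4*u*exp(u) + 2*exp(u)
The correct value should be: u**2*exp(u) + 4*u*exp(u) + 2*exp(u)

Explanation: The sign of one term was flipped: the term 4*u*exp(u) was incorrectly written as -4*u*exp(u)
The later steps are derived from this incorrect expression, so the error originates in Step 3.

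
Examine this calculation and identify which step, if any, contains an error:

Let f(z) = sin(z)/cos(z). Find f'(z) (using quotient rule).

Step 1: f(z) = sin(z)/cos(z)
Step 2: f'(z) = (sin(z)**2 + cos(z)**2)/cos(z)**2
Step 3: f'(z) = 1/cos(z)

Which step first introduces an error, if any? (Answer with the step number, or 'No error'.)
Step 3

Step 3 is incorrect due to a wrong exponent.
The step shows: 1/cos(z)
The correct value should be: cos(z)**(-2)

Explanation: The exponent -2 on cos(z) was incorrectly written as -1: the term cos(z)**(-2) was incorrectly written as 1/cos(z)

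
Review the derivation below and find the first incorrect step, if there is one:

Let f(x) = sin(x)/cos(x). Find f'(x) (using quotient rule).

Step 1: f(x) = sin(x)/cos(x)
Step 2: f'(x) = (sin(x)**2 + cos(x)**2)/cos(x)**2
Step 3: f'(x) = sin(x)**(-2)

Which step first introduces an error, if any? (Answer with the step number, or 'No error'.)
Step 3

Step 3 is incorrect due to a wrong trig function.
The step shows: sin(x)**(-2)
The correct value should be: cos(x)**(-2)

Explanation: cos(x) was incorrectly written as sin(x): the term cos(x)**(-2) was incorrectly written as sin(x)**(-2)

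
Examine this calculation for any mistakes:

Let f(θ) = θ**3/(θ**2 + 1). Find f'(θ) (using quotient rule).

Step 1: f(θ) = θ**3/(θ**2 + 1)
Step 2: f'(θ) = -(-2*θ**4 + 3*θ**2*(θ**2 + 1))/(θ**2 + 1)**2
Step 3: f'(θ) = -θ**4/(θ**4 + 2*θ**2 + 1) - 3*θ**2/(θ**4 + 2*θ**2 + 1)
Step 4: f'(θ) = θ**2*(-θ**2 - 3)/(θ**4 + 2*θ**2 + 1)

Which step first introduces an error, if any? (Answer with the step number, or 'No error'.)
Step 2

Step 2 is incorrect due to a sign flip.
The step shows: -(-2*θ**4 + 3*θ**2*(θ**2 + 1))/(θ**2 + 1)**2
The correct value should be: (-2*θ**4 + 3*θ**2*(θ**2 + 1))/(θ**2 + 1)**2

Explanation: The sign of the whole expression was flipped: the term (-2*θ**4 + 3*θ**2*(θ**2 + 1))/(θ**2 + 1)**2 was incorrectly written as -(-2*θ**4 + 3*θ**2*(θ**2 + 1))/(θ**2 + 1)**2
The later steps are derived from this incorrect expression, so the error originates in Step 2.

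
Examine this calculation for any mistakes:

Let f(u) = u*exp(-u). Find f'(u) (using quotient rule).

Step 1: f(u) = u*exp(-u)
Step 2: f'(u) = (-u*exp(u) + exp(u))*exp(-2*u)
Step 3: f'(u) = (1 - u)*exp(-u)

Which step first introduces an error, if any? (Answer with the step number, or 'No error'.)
No error

All steps in this derivation are correct.
The final answer f'(u) = (1 - u)*exp(-u) is valid.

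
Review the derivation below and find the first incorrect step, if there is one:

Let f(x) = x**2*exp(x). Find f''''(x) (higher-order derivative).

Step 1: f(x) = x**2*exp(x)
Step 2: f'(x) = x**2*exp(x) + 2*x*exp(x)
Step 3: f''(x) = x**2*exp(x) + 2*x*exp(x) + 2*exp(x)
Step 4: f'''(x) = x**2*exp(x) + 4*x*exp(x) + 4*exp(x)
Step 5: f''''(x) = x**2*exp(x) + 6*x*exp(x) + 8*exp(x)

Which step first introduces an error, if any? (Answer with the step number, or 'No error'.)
Step 3

Step 3 is incorrect due to a wrong coefficient.
The step shows: x**2*exp(x) + 2*x*exp(x) + 2*exp(x)
The correct value should be: x**2*exp(x) + 4*x*exp(x) + 2*exp(x)

Explanation: The coefficient 4 was incorrectly written as 2: the term 4*x*exp(x) was incorrectly written as 2*x*exp(x)
The later steps are derived from this incorrect expression, so the error originates in Step 3.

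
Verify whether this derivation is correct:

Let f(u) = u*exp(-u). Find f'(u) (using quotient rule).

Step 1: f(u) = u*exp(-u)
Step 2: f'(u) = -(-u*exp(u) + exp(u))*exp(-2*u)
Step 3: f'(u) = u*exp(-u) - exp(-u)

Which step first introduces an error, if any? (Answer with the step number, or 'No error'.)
Step 2

Step 2 is incorrect due to a sign flip.
The step shows: -(-u*exp(u) + exp(u))*exp(-2*u)
The correct value should be: (-u*exp(u) + exp(u))*exp(-2*u)

Explanation: The sign of the whole expression was flipped: the term (-u*exp(u) + exp(u))*exp(-2*u) was incorrectly written as -(-u*exp(u) + exp(u))*exp(-2*u)
The later steps are derived from this incorrect expression, so the error originates in Step 2.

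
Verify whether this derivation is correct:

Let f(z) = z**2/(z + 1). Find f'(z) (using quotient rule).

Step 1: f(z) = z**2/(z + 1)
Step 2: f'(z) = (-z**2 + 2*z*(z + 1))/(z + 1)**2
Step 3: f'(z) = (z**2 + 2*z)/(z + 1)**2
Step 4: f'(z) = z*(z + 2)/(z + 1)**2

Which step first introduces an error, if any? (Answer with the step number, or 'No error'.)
No error

All steps in this derivation are correct.
The final answer f'(z) = z*(z + 2)/(z + 1)**2 is valid.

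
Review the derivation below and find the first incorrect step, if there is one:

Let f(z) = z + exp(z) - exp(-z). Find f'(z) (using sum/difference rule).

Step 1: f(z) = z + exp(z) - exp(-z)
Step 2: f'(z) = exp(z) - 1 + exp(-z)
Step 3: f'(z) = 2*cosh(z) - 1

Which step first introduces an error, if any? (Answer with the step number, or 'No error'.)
Step 2

Step 2 is incorrect due to a sign flip.
The step shows: exp(z) - 1 + exp(-z)
The correct value should be: exp(z) + 1 + exp(-z)

Explanation: The sign of one term was flipped: the term 1 was incorrectly written as -1
The later steps are derived from this incorrect expression, so the error originates in Step 2.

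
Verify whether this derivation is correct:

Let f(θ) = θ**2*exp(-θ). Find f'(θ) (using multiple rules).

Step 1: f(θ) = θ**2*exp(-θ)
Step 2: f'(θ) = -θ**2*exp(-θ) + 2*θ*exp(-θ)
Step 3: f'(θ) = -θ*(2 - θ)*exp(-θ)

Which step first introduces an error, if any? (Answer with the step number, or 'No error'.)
Step 3

Step 3 is incorrect due to a sign flip.
The step shows: -θ*(2 - θ)*exp(-θ)
The correct value should be: θ*(2 - θ)*exp(-θ)

Explanation: The sign of the whole expression was flipped: the term θ*(2 - θ)*exp(-θ) was incorrectly written as -θ*(2 - θ)*exp(-θ)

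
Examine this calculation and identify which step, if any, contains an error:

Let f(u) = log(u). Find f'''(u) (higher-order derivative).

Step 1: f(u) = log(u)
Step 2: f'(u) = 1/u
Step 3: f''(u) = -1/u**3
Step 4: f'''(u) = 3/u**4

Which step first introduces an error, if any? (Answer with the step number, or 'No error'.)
Step 3

Step 3 is incorrect due to a wrong exponent.
The step shows: -1/u**3
The correct value should be: -1/u**2

Explanation: The exponent -2 on u was incorrectly written as -3: the term -1/u**2 was incorrectly written as -1/u**3
The later steps are derived from this incorrect expression, so the error originates in Step 3.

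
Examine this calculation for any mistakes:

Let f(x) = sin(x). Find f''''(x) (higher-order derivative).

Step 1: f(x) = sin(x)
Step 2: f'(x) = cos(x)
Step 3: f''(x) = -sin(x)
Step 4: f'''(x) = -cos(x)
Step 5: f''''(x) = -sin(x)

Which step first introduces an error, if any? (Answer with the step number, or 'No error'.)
Step 5

Step 5 is incorrect due to a sign flip.
The step shows: -sin(x)
The correct value should be: sin(x)

Explanation: The sign of the whole expression was flipped: the term sin(x) was incorrectly written as -sin(x)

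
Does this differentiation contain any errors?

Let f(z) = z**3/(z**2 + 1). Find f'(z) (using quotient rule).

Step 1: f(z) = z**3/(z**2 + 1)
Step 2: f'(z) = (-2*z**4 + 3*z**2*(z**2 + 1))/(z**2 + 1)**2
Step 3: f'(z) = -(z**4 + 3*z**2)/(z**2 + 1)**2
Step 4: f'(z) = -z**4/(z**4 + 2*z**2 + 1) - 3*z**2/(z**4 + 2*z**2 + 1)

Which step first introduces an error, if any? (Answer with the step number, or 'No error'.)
Step 3

Step 3 is incorrect due to a sign flip.
The step shows: -(z**4 + 3*z**2)/(z**2 + 1)**2
The correct value should be: (z**4 + 3*z**2)/(z**2 + 1)**2

Explanation: The sign of the whole expression was flipped: the term (z**4 + 3*z**2)/(z**2 + 1)**2 was incorrectly written as -(z**4 + 3*z**2)/(z**2 + 1)**2
The later steps are derived from this incorrect expression, so the error originates in Step 3.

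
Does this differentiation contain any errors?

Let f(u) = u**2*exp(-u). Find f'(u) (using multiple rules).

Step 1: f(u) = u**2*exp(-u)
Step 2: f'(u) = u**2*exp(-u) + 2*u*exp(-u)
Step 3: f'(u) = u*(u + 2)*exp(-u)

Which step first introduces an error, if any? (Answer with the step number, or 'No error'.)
Step 2

Step 2 is incorrect due to a sign flip.
The step shows: u**2*exp(-u) + 2*u*exp(-u)
The correct value should be: -u**2*exp(-u) + 2*u*exp(-u)

Explanation: The sign of one term was flipped: the term -u**2*exp(-u) was incorrectly written as u**2*exp(-u)
The later steps are derived from this incorrect expression, so the error originates in Step 2.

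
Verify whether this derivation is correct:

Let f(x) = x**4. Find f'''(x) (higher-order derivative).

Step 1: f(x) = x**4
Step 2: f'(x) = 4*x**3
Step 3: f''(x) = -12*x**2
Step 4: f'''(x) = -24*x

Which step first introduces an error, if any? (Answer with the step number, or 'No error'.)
Step 3

Step 3 is incorrect due to a sign flip.
The step shows: -12*x**2
The correct value should be: 12*x**2

Explanation: The sign of the whole expression was flipped: the term 12*x**2 was incorrectly written as -12*x**2
The later steps are derived from this incorrect expression, so the error originates in Step 3.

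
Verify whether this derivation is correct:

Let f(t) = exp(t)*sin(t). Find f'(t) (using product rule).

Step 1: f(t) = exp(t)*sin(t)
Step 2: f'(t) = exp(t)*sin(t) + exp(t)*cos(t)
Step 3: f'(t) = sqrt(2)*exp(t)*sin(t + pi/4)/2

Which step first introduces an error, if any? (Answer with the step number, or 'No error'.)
Step 3

Step 3 is incorrect due to a wrong exponent.
The step shows: sqrt(2)*exp(t)*sin(t + pi/4)/2
The correct value should be: sqrt(2)*exp(t)*sin(t + pi/4)

Explanation: The exponent 1/2 on 2 was incorrectly written as -1/2: the term sqrt(2)*exp(t)*sin(t + pi/4) was incorrectly written as sqrt(2)*exp(t)*sin(t + pi/4)/2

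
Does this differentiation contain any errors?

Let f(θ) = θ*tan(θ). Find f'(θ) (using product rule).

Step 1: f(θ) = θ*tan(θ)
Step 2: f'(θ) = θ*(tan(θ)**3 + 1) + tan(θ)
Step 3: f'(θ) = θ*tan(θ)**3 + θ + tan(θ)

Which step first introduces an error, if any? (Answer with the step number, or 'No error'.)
Step 2

Step 2 is incorrect due to a wrong exponent.
The step shows: θ*(tan(θ)**3 + 1) + tan(θ)
The correct value should be: θ*(tan(θ)**2 + 1) + tan(θ)

Explanation: The exponent 2 on tan(θ) was incorrectly written as 3: the term θ*(tan(θ)**2 + 1) was incorrectly written as θ*(tan(θ)**3 + 1)
The later steps are derived from this incorrect expression, so the error originates in Step 2.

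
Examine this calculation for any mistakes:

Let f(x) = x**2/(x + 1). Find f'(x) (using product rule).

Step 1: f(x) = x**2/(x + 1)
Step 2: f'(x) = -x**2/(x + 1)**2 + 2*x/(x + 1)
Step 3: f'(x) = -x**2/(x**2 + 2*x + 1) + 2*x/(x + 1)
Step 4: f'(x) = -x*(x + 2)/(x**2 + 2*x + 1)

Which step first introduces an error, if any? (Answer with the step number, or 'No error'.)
Step 4

Step 4 is incorrect due to a sign flip.
The step shows: -x*(x + 2)/(x**2 + 2*x + 1)
The correct value should be: x*(x + 2)/(x**2 + 2*x + 1)

Explanation: The sign of the whole expression was flipped: the term x*(x + 2)/(x**2 + 2*x + 1) was incorrectly written as -x*(x + 2)/(x**2 + 2*x + 1)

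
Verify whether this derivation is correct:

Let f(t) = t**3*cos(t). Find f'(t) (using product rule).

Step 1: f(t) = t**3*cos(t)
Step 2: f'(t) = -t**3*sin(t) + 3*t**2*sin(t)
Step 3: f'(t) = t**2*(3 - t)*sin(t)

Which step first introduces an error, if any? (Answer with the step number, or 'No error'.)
Step 2

Step 2 is incorrect due to a wrong trig function.
The step shows: -t**3*sin(t) + 3*t**2*sin(t)
The correct value should be: -t**3*sin(t) + 3*t**2*cos(t)

Explanation: cos(t) was incorrectly written as sin(t): the term 3*t**2*cos(t) was incorrectly written as 3*t**2*sin(t)
The later steps are derived from this incorrect expression, so the error originates in Step 2.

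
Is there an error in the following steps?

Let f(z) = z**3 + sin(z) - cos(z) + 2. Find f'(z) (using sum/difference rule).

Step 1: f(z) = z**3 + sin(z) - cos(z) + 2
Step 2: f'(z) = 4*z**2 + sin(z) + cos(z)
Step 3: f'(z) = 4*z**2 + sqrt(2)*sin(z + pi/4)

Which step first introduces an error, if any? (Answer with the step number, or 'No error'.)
Step 2

Step 2 is incorrect due to a wrong coefficient.
The step shows: 4*z**2 + sin(z) + cos(z)
The correct value should be: 3*z**2 + sin(z) + cos(z)

Explanation: The coefficient 3 was incorrectly written as 4: the term 3*z**2 was incorrectly written as 4*z**2
The later steps are derived from this incorrect expression, so the error originates in Step 2.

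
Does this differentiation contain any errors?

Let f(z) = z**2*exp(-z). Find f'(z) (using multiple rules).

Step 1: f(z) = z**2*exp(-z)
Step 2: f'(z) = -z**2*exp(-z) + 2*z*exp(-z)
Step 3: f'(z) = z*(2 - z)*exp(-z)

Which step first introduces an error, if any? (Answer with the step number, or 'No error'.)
No error

All steps in this derivation are correct.
The final answer f'(z) = z*(2 - z)*exp(-z) is valid.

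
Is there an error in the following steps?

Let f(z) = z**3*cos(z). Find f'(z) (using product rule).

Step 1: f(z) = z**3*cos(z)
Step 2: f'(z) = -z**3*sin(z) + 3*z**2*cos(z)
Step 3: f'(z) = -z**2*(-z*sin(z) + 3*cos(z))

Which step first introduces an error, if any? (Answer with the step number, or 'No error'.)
Step 3

Step 3 is incorrect due to a sign flip.
The step shows: -z**2*(-z*sin(z) + 3*cos(z))
The correct value should be: z**2*(-z*sin(z) + 3*cos(z))

Explanation: The sign of the whole expression was flipped: the term z**2*(-z*sin(z) + 3*cos(z)) was incorrectly written as -z**2*(-z*sin(z) + 3*cos(z))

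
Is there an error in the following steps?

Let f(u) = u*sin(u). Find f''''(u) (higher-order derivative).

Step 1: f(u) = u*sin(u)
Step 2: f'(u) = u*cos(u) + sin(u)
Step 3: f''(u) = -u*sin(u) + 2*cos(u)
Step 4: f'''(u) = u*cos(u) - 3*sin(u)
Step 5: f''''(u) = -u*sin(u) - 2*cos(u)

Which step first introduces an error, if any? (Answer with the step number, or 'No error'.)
Step 4

Step 4 is incorrect due to a sign flip.
The step shows: u*cos(u) - 3*sin(u)
The correct value should be: -u*cos(u) - 3*sin(u)

Explanation: The sign of one term was flipped: the term -u*cos(u) was incorrectly written as u*cos(u)
The later steps are derived from this incorrect expression, so the error originates in Step 4.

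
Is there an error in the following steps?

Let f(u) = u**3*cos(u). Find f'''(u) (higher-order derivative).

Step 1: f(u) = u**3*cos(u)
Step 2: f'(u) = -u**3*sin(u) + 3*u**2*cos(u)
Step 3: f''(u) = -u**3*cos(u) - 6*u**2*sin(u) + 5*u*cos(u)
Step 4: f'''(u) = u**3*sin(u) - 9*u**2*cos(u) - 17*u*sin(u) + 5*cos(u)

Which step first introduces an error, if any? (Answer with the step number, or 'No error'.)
Step 3

Step 3 is incorrect due to a wrong coefficient.
The step shows: -u**3*cos(u) - 6*u**2*sin(u) + 5*u*cos(u)
The correct value should be: -u**3*cos(u) - 6*u**2*sin(u) + 6*u*cos(u)

Explanation: The coefficient 6 was incorrectly written as 5: the term 6*u*cos(u) was incorrectly written as 5*u*cos(u)
The later steps are derived from this incorrect expression, so the error originates in Step 3.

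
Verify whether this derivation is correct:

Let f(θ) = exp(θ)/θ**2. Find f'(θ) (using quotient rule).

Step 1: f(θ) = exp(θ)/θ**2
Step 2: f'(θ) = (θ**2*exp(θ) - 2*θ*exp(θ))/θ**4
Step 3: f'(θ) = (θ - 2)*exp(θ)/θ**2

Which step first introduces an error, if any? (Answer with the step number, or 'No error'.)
Step 3

Step 3 is incorrect due to a wrong exponent.
The step shows: (θ - 2)*exp(θ)/θ**2
The correct value should be: (θ - 2)*exp(θ)/θ**3

Explanation: The exponent -3 on θ was incorrectly written as -2: the term (θ - 2)*exp(θ)/θ**3 was incorrectly written as (θ - 2)*exp(θ)/θ**2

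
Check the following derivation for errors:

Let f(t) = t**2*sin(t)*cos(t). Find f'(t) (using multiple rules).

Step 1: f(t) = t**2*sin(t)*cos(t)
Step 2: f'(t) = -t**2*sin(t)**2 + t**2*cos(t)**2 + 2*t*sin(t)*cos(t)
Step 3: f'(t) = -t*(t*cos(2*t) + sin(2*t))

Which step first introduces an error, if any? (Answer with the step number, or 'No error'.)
Step 3

Step 3 is incorrect due to a sign flip.
The step shows: -t*(t*cos(2*t) + sin(2*t))
The correct value should be: t*(t*cos(2*t) + sin(2*t))

Explanation: The sign of the whole expression was flipped: the term t*(t*cos(2*t) + sin(2*t)) was incorrectly written as -t*(t*cos(2*t) + sin(2*t))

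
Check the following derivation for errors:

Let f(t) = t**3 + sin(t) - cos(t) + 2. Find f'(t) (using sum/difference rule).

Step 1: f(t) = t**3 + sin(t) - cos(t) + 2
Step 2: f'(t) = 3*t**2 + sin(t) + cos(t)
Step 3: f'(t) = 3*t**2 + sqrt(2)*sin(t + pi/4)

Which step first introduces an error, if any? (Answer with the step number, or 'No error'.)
No error

All steps in this derivation are correct.
The final answer f'(t) = 3*t**2 + sqrt(2)*sin(t + pi/4) is valid.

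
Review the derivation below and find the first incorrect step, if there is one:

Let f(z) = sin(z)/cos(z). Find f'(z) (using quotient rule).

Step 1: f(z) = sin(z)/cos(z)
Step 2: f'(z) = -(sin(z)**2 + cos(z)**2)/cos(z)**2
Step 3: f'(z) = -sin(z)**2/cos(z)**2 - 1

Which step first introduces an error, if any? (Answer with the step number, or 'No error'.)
Step 2

Step 2 is incorrect due to a sign flip.
The step shows: -(sin(z)**2 + cos(z)**2)/cos(z)**2
The correct value should be: (sin(z)**2 + cos(z)**2)/cos(z)**2

Explanation: The sign of the whole expression was flipped: the term (sin(z)**2 + cos(z)**2)/cos(z)**2 was incorrectly written as -(sin(z)**2 + cos(z)**2)/cos(z)**2
The later steps are derived from this incorrect expression, so the error originates in Step 2.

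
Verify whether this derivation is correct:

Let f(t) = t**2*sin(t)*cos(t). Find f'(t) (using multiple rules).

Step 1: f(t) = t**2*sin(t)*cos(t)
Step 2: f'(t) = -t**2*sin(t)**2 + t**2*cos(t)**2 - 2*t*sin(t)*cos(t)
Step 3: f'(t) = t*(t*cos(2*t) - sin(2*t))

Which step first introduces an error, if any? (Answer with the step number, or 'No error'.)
Step 2

Step 2 is incorrect due to a sign flip.
The step shows: -t**2*sin(t)**2 + t**2*cos(t)**2 - 2*t*sin(t)*cos(t)
The correct value should be: -t**2*sin(t)**2 + t**2*cos(t)**2 + 2*t*sin(t)*cos(t)

Explanation: The sign of one term was flipped: the term 2*t*sin(t)*cos(t) was incorrectly written as -2*t*sin(t)*cos(t)
The later steps are derived from this incorrect expression, so the error originates in Step 2.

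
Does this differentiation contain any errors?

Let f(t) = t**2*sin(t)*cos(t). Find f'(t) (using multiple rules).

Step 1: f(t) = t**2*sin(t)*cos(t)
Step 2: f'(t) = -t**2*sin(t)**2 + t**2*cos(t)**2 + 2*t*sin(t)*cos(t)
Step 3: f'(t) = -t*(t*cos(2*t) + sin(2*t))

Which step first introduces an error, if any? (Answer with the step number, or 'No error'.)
Step 3

Step 3 is incorrect due to a sign flip.
The step shows: -t*(t*cos(2*t) + sin(2*t))
The correct value should be: t*(t*cos(2*t) + sin(2*t))

Explanation: The sign of the whole expression was flipped: the term t*(t*cos(2*t) + sin(2*t)) was incorrectly written as -t*(t*cos(2*t) + sin(2*t))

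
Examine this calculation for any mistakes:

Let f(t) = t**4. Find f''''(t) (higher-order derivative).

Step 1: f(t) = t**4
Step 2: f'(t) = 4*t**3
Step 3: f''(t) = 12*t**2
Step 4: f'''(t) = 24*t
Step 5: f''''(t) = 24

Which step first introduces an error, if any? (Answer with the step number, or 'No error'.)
No error

All steps in this derivation are correct.
The final answer f''''(t) = 24 is valid.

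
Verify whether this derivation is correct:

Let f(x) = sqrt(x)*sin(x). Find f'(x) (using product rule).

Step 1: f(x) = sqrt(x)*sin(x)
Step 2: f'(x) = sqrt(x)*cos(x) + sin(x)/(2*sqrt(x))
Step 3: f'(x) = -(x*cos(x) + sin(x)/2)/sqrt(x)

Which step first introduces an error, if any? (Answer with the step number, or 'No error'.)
Step 3

Step 3 is incorrect due to a sign flip.
The step shows: -(x*cos(x) + sin(x)/2)/sqrt(x)
The correct value should be: (x*cos(x) + sin(x)/2)/sqrt(x)

Explanation: The sign of the whole expression was flipped: the term (x*cos(x) + sin(x)/2)/sqrt(x) was incorrectly written as -(x*cos(x) + sin(x)/2)/sqrt(x)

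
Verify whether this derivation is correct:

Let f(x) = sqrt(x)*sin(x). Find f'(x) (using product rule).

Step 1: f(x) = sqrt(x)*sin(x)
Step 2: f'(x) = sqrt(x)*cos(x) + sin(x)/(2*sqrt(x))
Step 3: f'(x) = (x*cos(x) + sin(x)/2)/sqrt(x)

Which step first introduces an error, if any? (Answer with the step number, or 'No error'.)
No error

All steps in this derivation are correct.
The final answer f'(x) = (x*cos(x) + sin(x)/2)/sqrt(x) is valid.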